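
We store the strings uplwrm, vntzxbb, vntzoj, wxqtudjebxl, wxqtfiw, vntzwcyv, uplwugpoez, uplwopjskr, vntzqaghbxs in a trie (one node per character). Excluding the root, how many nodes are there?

52

Trace insertions, counting only characters that open a new branch:
  "uplwrm" → 6 new (u, p, l, w, r, m)
  "vntzxbb" → 7 new (v, n, t, z, x, b, b)
  "vntzoj" → prefix "vntz" already present; 2 new (o, j)
  "wxqtudjebxl" → 11 new (w, x, q, t, u, d, j, e, b, x, l)
  "wxqtfiw" → prefix "wxqt" already present; 3 new (f, i, w)
  "vntzwcyv" → prefix "vntz" already present; 4 new (w, c, y, v)
  "uplwugpoez" → prefix "uplw" already present; 6 new (u, g, p, o, e, z)
  "uplwopjskr" → prefix "uplw" already present; 6 new (o, p, j, s, k, r)
  "vntzqaghbxs" → prefix "vntz" already present; 7 new (q, a, g, h, b, x, s)
Total nodes = 6 + 7 + 2 + 11 + 3 + 4 + 6 + 6 + 7 = 52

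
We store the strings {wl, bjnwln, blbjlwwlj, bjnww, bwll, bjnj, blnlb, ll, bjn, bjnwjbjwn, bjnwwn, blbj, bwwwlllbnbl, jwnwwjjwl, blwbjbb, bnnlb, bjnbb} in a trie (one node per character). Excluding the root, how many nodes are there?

61

For each word, the new-node count is its length minus the longest prefix already in the trie:
  "wl" → 2 new (w, l)
  "bjnwln" → 6 new (b, j, n, w, l, n)
  "blbjlwwlj" → prefix "b" already present; 8 new (l, b, j, l, w, w, l, j)
  "bjnww" → prefix "bjnw" already present; 1 new (w)
  "bwll" → prefix "b" already present; 3 new (w, l, l)
  "bjnj" → prefix "bjn" already present; 1 new (j)
  "blnlb" → prefix "bl" already present; 3 new (n, l, b)
  "ll" → 2 new (l, l)
  "bjn" → prefix "bjn" already present; 0 new (none)
  "bjnwjbjwn" → prefix "bjnw" already present; 5 new (j, b, j, w, n)
  "bjnwwn" → prefix "bjnww" already present; 1 new (n)
  "blbj" → prefix "blbj" already present; 0 new (none)
  "bwwwlllbnbl" → prefix "bw" already present; 9 new (w, w, l, l, l, b, n, b, l)
  "jwnwwjjwl" → 9 new (j, w, n, w, w, j, j, w, l)
  "blwbjbb" → prefix "bl" already present; 5 new (w, b, j, b, b)
  "bnnlb" → prefix "b" already present; 4 new (n, n, l, b)
  "bjnbb" → prefix "bjn" already present; 2 new (b, b)
Total nodes = 2 + 6 + 8 + 1 + 3 + 1 + 3 + 2 + 0 + 5 + 1 + 0 + 9 + 9 + 5 + 4 + 2 = 61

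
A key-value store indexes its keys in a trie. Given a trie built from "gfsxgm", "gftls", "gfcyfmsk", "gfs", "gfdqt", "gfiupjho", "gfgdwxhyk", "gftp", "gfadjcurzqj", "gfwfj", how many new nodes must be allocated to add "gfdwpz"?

3

"gfd" is already a path in the trie; the remaining "wpz" must be added.
New nodes needed: |"gfdwpz"| − 3 = 6 − 3 = 3.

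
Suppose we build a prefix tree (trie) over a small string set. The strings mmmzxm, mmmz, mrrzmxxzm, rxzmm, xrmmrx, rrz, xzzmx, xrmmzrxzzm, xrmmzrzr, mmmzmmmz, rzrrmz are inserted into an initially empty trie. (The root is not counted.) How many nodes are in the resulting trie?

For each word, the new-node count is its length minus the longest prefix already in the trie:
  "mmmzxm" → 6 new (m, m, m, z, x, m)
  "mmmz" → prefix "mmmz" already present; 0 new (none)
  "mrrzmxxzm" → prefix "m" already present; 8 new (r, r, z, m, x, x, z, m)
  "rxzmm" → 5 new (r, x, z, m, m)
  "xrmmrx" → 6 new (x, r, m, m, r, x)
  "rrz" → prefix "r" already present; 2 new (r, z)
  "xzzmx" → prefix "x" already present; 4 new (z, z, m, x)
  "xrmmzrxzzm" → prefix "xrmm" already present; 6 new (z, r, x, z, z, m)
  "xrmmzrzr" → prefix "xrmmzr" already present; 2 new (z, r)
  "mmmzmmmz" → prefix "mmmz" already present; 4 new (m, m, m, z)
  "rzrrmz" → prefix "r" already present; 5 new (z, r, r, m, z)
Total nodes = 6 + 0 + 8 + 5 + 6 + 2 + 4 + 6 + 2 + 4 + 5 = 48

48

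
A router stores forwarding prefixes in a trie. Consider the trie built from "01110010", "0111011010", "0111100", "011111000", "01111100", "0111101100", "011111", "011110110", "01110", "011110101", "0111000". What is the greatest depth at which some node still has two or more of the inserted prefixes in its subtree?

9

Equivalently: take the maximum, over all pairs, of their longest common prefix length.
"011110110" and "0111101100" agree on "011110110" (9 characters) before diverging; nothing deeper is shared.
Longest shared-prefix length: 9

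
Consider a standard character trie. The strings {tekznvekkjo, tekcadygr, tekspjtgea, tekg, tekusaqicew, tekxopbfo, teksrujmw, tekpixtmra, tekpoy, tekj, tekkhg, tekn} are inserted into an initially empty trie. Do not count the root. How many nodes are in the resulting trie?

58

Count nodes per top-level branch (shared prefixes stored once):
  't'-branch (tekcadygr, tekg, tekj, tekkhg, tekn, tekpixtmra, tekpoy, tekspjtgea, teksrujmw, tekusaqicew, tekxopbfo, tekznvekkjo): 58 nodes
Sum: 58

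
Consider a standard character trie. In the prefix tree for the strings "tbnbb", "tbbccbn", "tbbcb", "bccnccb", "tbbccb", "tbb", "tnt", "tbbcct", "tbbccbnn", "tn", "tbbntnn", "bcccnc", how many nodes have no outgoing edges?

8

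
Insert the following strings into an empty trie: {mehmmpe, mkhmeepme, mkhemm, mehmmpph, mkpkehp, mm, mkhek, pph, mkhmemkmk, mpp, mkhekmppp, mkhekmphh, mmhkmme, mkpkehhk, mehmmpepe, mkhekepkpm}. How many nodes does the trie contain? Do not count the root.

56

Insert word by word; a character creates a node only if that edge doesn't already exist:
  "mehmmpe" → 7 new (m, e, h, m, m, p, e)
  "mkhmeepme" → prefix "m" already present; 8 new (k, h, m, e, e, p, m, e)
  "mkhemm" → prefix "mkh" already present; 3 new (e, m, m)
  "mehmmpph" → prefix "mehmmp" already present; 2 new (p, h)
  "mkpkehp" → prefix "mk" already present; 5 new (p, k, e, h, p)
  "mm" → prefix "m" already present; 1 new (m)
  "mkhek" → prefix "mkhe" already present; 1 new (k)
  "pph" → 3 new (p, p, h)
  "mkhmemkmk" → prefix "mkhme" already present; 4 new (m, k, m, k)
  "mpp" → prefix "m" already present; 2 new (p, p)
  "mkhekmppp" → prefix "mkhek" already present; 4 new (m, p, p, p)
  "mkhekmphh" → prefix "mkhekmp" already present; 2 new (h, h)
  "mmhkmme" → prefix "mm" already present; 5 new (h, k, m, m, e)
  "mkpkehhk" → prefix "mkpkeh" already present; 2 new (h, k)
  "mehmmpepe" → prefix "mehmmpe" already present; 2 new (p, e)
  "mkhekepkpm" → prefix "mkhek" already present; 5 new (e, p, k, p, m)
Total nodes = 7 + 8 + 3 + 2 + 5 + 1 + 1 + 3 + 4 + 2 + 4 + 2 + 5 + 2 + 2 + 5 = 56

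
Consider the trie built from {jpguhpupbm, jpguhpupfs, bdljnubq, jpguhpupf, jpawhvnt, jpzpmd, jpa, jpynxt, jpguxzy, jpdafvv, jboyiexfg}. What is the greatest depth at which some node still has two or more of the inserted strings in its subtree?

The deepest shared node is where two words last agree before diverging.
"jpguhpupf" and "jpguhpupfs" agree on "jpguhpupf" (9 characters) before diverging; nothing deeper is shared.
Longest shared-prefix length: 9

9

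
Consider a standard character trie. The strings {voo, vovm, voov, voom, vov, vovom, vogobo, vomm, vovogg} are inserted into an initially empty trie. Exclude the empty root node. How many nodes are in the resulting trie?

17

Insert word by word; a character creates a node only if that edge doesn't already exist:
  "voo" → 3 new (v, o, o)
  "vovm" → prefix "vo" already present; 2 new (v, m)
  "voov" → prefix "voo" already present; 1 new (v)
  "voom" → prefix "voo" already present; 1 new (m)
  "vov" → prefix "vov" already present; 0 new (none)
  "vovom" → prefix "vov" already present; 2 new (o, m)
  "vogobo" → prefix "vo" already present; 4 new (g, o, b, o)
  "vomm" → prefix "vo" already present; 2 new (m, m)
  "vovogg" → prefix "vovo" already present; 2 new (g, g)
Total nodes = 3 + 2 + 1 + 1 + 0 + 2 + 4 + 2 + 2 = 17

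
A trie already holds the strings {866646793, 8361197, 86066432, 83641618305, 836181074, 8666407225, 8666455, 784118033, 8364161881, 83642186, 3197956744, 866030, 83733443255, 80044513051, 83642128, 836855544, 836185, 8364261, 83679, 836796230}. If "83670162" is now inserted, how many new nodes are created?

Walking "83670162" from the root, the first 4 characters ("8367") follow existing edges; "0" is the first miss.
New nodes needed: |"83670162"| − 4 = 8 − 4 = 4.

4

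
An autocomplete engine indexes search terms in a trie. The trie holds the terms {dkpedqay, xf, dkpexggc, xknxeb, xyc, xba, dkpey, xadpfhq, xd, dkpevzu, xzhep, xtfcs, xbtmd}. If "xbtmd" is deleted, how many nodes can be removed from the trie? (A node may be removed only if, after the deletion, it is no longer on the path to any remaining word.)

3

A node on "xbtmd"'s path can go only if nothing else ends at it or branches off below it.
The suffix "tmd" (3 nodes) is used only by "xbtmd"; the node for "xb" still has the child "a", so pruning stops there.
Nodes removed: 3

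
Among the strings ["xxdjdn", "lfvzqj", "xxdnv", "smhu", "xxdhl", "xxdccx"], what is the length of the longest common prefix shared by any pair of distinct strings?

3

The deepest shared node is where two words last agree before diverging.
"xxdccx" and "xxdhl" agree on "xxd" (3 characters) before diverging; nothing deeper is shared.
Longest shared-prefix length: 3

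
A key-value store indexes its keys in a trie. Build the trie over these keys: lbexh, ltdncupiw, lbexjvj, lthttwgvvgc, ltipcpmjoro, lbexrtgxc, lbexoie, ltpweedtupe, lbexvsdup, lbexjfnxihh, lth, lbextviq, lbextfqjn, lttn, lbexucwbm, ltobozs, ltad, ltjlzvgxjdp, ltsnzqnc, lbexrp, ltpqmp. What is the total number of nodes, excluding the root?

103

Trace insertions, counting only characters that open a new branch:
  "lbexh" → 5 new (l, b, e, x, h)
  "ltdncupiw" → prefix "l" already present; 8 new (t, d, n, c, u, p, i, w)
  "lbexjvj" → prefix "lbex" already present; 3 new (j, v, j)
  "lthttwgvvgc" → prefix "lt" already present; 9 new (h, t, t, w, g, v, v, g, c)
  "ltipcpmjoro" → prefix "lt" already present; 9 new (i, p, c, p, m, j, o, r, o)
  "lbexrtgxc" → prefix "lbex" already present; 5 new (r, t, g, x, c)
  "lbexoie" → prefix "lbex" already present; 3 new (o, i, e)
  "ltpweedtupe" → prefix "lt" already present; 9 new (p, w, e, e, d, t, u, p, e)
  "lbexvsdup" → prefix "lbex" already present; 5 new (v, s, d, u, p)
  "lbexjfnxihh" → prefix "lbexj" already present; 6 new (f, n, x, i, h, h)
  "lth" → prefix "lth" already present; 0 new (none)
  "lbextviq" → prefix "lbex" already present; 4 new (t, v, i, q)
  "lbextfqjn" → prefix "lbext" already present; 4 new (f, q, j, n)
  "lttn" → prefix "lt" already present; 2 new (t, n)
  "lbexucwbm" → prefix "lbex" already present; 5 new (u, c, w, b, m)
  "ltobozs" → prefix "lt" already present; 5 new (o, b, o, z, s)
  "ltad" → prefix "lt" already present; 2 new (a, d)
  "ltjlzvgxjdp" → prefix "lt" already present; 9 new (j, l, z, v, g, x, j, d, p)
  "ltsnzqnc" → prefix "lt" already present; 6 new (s, n, z, q, n, c)
  "lbexrp" → prefix "lbexr" already present; 1 new (p)
  "ltpqmp" → prefix "ltp" already present; 3 new (q, m, p)
Total nodes = 5 + 8 + 3 + 9 + 9 + 5 + 3 + 9 + 5 + 6 + 0 + 4 + 4 + 2 + 5 + 5 + 2 + 9 + 6 + 1 + 3 = 103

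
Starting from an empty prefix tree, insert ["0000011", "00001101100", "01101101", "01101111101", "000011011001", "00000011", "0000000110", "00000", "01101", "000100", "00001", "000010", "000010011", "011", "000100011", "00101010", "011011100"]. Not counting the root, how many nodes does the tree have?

Insert word by word; a character creates a node only if that edge doesn't already exist:
  "0000011" → 7 new (0, 0, 0, 0, 0, 1, 1)
  "00001101100" → prefix "0000" already present; 7 new (1, 1, 0, 1, 1, 0, 0)
  "01101101" → prefix "0" already present; 7 new (1, 1, 0, 1, 1, 0, 1)
  "01101111101" → prefix "011011" already present; 5 new (1, 1, 1, 0, 1)
  "000011011001" → prefix "00001101100" already present; 1 new (1)
  "00000011" → prefix "00000" already present; 3 new (0, 1, 1)
  "0000000110" → prefix "000000" already present; 4 new (0, 1, 1, 0)
  "00000" → prefix "00000" already present; 0 new (none)
  "01101" → prefix "01101" already present; 0 new (none)
  "000100" → prefix "000" already present; 3 new (1, 0, 0)
  "00001" → prefix "00001" already present; 0 new (none)
  "000010" → prefix "00001" already present; 1 new (0)
  "000010011" → prefix "000010" already present; 3 new (0, 1, 1)
  "011" → prefix "011" already present; 0 new (none)
  "000100011" → prefix "000100" already present; 3 new (0, 1, 1)
  "00101010" → prefix "00" already present; 6 new (1, 0, 1, 0, 1, 0)
  "011011100" → prefix "0110111" already present; 2 new (0, 0)
Total nodes = 7 + 7 + 7 + 5 + 1 + 3 + 4 + 0 + 0 + 3 + 0 + 1 + 3 + 0 + 3 + 6 + 2 = 52

52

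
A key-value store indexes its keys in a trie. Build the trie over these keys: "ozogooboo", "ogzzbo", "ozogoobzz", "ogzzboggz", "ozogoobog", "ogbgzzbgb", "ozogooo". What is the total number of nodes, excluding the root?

28

Trie structure (* marks end of a word):
(root)
└─ o
   ├─ g
   │  ├─ b
   │  │  └─ g
   │  │     └─ z
   │  │        └─ z
   │  │           └─ b
   │  │              └─ g
   │  │                 └─ b *
   │  └─ z
   │     └─ z
   │        └─ b
   │           └─ o *
   │              └─ g
   │                 └─ g
   │                    └─ z *
   └─ z
      └─ o
         └─ g
            └─ o
               └─ o
                  ├─ b
                  │  ├─ o
                  │  │  ├─ g *
                  │  │  └─ o *
                  │  └─ z
                  │     └─ z *
                  └─ o *
Counting every labelled node above: 28.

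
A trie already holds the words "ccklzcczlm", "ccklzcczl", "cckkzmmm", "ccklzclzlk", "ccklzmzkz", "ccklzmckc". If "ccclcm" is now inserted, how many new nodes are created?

The longest prefix of "ccclcm" already in the trie is "cc" (length 2).
New nodes needed: |"ccclcm"| − 2 = 6 − 2 = 4.

4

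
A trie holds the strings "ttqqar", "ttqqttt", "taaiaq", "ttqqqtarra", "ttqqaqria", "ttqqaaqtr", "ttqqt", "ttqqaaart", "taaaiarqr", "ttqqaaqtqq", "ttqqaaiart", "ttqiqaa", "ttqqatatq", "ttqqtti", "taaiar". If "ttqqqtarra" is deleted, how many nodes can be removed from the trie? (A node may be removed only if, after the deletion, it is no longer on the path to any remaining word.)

After clearing the end-marker at "ttqqqtarra", prune upward until reaching a node still needed by another word.
The suffix "qtarra" (6 nodes) is used only by "ttqqqtarra"; the node for "ttqq" still has the child "a", so pruning stops there.
Nodes removed: 6

6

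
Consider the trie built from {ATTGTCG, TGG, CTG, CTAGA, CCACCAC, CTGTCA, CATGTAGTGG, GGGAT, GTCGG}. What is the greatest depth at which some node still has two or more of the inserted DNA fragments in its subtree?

Equivalently: take the maximum, over all pairs, of their longest common prefix length.
e.g. "CTG" and "CTGTCA" share the prefix "CTG" of length 3; no pair shares a longer one.
Longest shared-prefix length: 3

3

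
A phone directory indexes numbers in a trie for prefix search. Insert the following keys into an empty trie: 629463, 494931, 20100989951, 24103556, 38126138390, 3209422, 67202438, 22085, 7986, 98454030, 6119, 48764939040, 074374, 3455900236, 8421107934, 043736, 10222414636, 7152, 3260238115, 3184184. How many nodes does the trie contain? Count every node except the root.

141

Trace insertions, counting only characters that open a new branch:
  "629463" → 6 new (6, 2, 9, 4, 6, 3)
  "494931" → 6 new (4, 9, 4, 9, 3, 1)
  "20100989951" → 11 new (2, 0, 1, 0, 0, 9, 8, 9, 9, 5, 1)
  "24103556" → prefix "2" already present; 7 new (4, 1, 0, 3, 5, 5, 6)
  "38126138390" → 11 new (3, 8, 1, 2, 6, 1, 3, 8, 3, 9, 0)
  "3209422" → prefix "3" already present; 6 new (2, 0, 9, 4, 2, 2)
  "67202438" → prefix "6" already present; 7 new (7, 2, 0, 2, 4, 3, 8)
  "22085" → prefix "2" already present; 4 new (2, 0, 8, 5)
  "7986" → 4 new (7, 9, 8, 6)
  "98454030" → 8 new (9, 8, 4, 5, 4, 0, 3, 0)
  "6119" → prefix "6" already present; 3 new (1, 1, 9)
  "48764939040" → prefix "4" already present; 10 new (8, 7, 6, 4, 9, 3, 9, 0, 4, 0)
  "074374" → 6 new (0, 7, 4, 3, 7, 4)
  "3455900236" → prefix "3" already present; 9 new (4, 5, 5, 9, 0, 0, 2, 3, 6)
  "8421107934" → 10 new (8, 4, 2, 1, 1, 0, 7, 9, 3, 4)
  "043736" → prefix "0" already present; 5 new (4, 3, 7, 3, 6)
  "10222414636" → 11 new (1, 0, 2, 2, 2, 4, 1, 4, 6, 3, 6)
  "7152" → prefix "7" already present; 3 new (1, 5, 2)
  "3260238115" → prefix "32" already present; 8 new (6, 0, 2, 3, 8, 1, 1, 5)
  "3184184" → prefix "3" already present; 6 new (1, 8, 4, 1, 8, 4)
Total nodes = 6 + 6 + 11 + 7 + 11 + 6 + 7 + 4 + 4 + 8 + 3 + 10 + 6 + 9 + 10 + 5 + 11 + 3 + 8 + 6 = 141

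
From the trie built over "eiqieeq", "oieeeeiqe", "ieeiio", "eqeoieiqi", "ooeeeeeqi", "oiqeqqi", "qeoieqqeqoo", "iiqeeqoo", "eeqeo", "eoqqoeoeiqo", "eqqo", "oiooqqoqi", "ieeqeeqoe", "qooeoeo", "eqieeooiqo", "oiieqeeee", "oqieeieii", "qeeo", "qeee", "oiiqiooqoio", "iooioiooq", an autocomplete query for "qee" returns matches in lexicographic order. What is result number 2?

Words with prefix "qee", in lexicographic order: "qeee", "qeeo"
Position 2: qeeo

qeeo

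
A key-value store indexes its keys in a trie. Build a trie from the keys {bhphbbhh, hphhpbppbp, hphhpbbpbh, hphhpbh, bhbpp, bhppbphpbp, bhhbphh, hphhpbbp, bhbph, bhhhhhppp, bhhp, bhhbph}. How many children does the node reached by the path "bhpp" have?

The children of the "bhpp" node are the distinct next characters among strings starting with "bhpp".
Distinct next characters after "bhpp": b.
That node has 1 child edge.

1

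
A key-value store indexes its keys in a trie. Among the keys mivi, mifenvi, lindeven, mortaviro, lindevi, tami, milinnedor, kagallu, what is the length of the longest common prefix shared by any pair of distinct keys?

The deepest shared node is where two words last agree before diverging.
"lindeven" and "lindevi" agree on "lindev" (6 characters) before diverging; nothing deeper is shared.
Longest shared-prefix length: 6

6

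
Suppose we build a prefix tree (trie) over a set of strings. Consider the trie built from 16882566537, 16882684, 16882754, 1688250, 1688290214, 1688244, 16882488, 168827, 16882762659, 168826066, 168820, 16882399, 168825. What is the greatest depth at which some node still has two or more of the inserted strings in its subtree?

6

Look for the deepest trie node that still has at least two words in its subtree.
"1688244" and "16882488" agree on "168824" (6 characters) before diverging; nothing deeper is shared.
Longest shared-prefix length: 6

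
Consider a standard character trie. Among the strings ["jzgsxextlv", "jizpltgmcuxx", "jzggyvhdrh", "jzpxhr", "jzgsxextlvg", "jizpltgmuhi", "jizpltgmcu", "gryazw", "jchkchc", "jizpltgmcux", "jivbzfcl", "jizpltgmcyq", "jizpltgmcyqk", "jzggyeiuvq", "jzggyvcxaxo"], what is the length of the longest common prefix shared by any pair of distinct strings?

11

Equivalently: take the maximum, over all pairs, of their longest common prefix length.
"jizpltgmcux" and "jizpltgmcuxx" agree on "jizpltgmcux" (11 characters) before diverging; nothing deeper is shared.
Longest shared-prefix length: 11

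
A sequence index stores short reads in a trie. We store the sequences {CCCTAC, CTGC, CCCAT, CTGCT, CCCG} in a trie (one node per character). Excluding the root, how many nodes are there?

13

Count nodes per top-level branch (shared prefixes stored once):
  'C'-branch (CCCAT, CCCG, CCCTAC, CTGC, CTGCT): 13 nodes
Sum: 13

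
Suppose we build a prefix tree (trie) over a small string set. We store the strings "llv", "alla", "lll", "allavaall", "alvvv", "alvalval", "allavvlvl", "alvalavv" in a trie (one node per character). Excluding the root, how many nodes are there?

28

Trace insertions, counting only characters that open a new branch:
  "llv" → 3 new (l, l, v)
  "alla" → 4 new (a, l, l, a)
  "lll" → prefix "ll" already present; 1 new (l)
  "allavaall" → prefix "alla" already present; 5 new (v, a, a, l, l)
  "alvvv" → prefix "al" already present; 3 new (v, v, v)
  "alvalval" → prefix "alv" already present; 5 new (a, l, v, a, l)
  "allavvlvl" → prefix "allav" already present; 4 new (v, l, v, l)
  "alvalavv" → prefix "alval" already present; 3 new (a, v, v)
Total nodes = 3 + 4 + 1 + 5 + 3 + 5 + 4 + 3 = 28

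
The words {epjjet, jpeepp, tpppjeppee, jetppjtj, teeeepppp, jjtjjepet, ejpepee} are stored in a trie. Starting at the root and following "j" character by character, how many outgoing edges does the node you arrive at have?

Walk "j" from the root, arriving at one node.
Distinct next characters after "j": e, j, p.
That node has 3 child edges.

3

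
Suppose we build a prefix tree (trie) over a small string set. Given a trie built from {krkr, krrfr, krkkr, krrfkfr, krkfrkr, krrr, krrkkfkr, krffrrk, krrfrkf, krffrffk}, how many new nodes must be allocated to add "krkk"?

0

Every character of "krkk" already lies on an existing path (it is a prefix of some stored word).
No new nodes are needed: 0.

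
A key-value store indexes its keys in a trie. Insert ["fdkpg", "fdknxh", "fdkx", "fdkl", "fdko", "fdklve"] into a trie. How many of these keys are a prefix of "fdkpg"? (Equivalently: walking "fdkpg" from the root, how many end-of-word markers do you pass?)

1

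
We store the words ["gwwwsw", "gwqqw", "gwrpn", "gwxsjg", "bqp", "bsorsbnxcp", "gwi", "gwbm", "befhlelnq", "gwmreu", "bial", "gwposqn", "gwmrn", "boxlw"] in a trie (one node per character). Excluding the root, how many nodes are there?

56

Trace insertions, counting only characters that open a new branch:
  "gwwwsw" → 6 new (g, w, w, w, s, w)
  "gwqqw" → prefix "gw" already present; 3 new (q, q, w)
  "gwrpn" → prefix "gw" already present; 3 new (r, p, n)
  "gwxsjg" → prefix "gw" already present; 4 new (x, s, j, g)
  "bqp" → 3 new (b, q, p)
  "bsorsbnxcp" → prefix "b" already present; 9 new (s, o, r, s, b, n, x, c, p)
  "gwi" → prefix "gw" already present; 1 new (i)
  "gwbm" → prefix "gw" already present; 2 new (b, m)
  "befhlelnq" → prefix "b" already present; 8 new (e, f, h, l, e, l, n, q)
  "gwmreu" → prefix "gw" already present; 4 new (m, r, e, u)
  "bial" → prefix "b" already present; 3 new (i, a, l)
  "gwposqn" → prefix "gw" already present; 5 new (p, o, s, q, n)
  "gwmrn" → prefix "gwmr" already present; 1 new (n)
  "boxlw" → prefix "b" already present; 4 new (o, x, l, w)
Total nodes = 6 + 3 + 3 + 4 + 3 + 9 + 1 + 2 + 8 + 4 + 3 + 5 + 1 + 4 = 56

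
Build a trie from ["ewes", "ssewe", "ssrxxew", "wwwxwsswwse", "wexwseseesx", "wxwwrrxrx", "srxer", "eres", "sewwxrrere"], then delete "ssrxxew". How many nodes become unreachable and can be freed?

5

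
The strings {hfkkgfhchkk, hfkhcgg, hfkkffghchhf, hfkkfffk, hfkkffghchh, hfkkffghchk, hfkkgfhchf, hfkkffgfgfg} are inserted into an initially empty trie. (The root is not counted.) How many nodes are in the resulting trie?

Count nodes per top-level branch (shared prefixes stored once):
  'h'-branch (hfkhcgg, hfkkfffk, hfkkffgfgfg, hfkkffghchh, hfkkffghchhf, hfkkffghchk, hfkkgfhchf, hfkkgfhchkk): 31 nodes
Sum: 31

31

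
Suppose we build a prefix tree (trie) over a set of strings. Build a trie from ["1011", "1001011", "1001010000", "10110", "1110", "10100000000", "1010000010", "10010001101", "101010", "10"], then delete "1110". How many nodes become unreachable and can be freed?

3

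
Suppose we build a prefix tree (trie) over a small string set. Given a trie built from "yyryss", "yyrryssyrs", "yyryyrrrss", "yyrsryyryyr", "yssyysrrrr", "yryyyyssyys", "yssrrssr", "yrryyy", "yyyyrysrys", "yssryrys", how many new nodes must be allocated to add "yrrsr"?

Walking "yrrsr" from the root, the first 3 characters ("yrr") follow existing edges; "s" is the first miss.
So 5 − 3 = 2 new nodes.

2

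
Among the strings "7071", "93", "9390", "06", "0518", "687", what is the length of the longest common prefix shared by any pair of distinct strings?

2

Equivalently: take the maximum, over all pairs, of their longest common prefix length.
"93" and "9390" agree on "93" (2 characters) before diverging; nothing deeper is shared.
Longest shared-prefix length: 2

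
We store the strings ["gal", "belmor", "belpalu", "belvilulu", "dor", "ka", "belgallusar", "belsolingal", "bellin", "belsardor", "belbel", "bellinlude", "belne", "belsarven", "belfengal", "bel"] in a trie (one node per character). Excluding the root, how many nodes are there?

Trace insertions, counting only characters that open a new branch:
  "gal" → 3 new (g, a, l)
  "belmor" → 6 new (b, e, l, m, o, r)
  "belpalu" → prefix "bel" already present; 4 new (p, a, l, u)
  "belvilulu" → prefix "bel" already present; 6 new (v, i, l, u, l, u)
  "dor" → 3 new (d, o, r)
  "ka" → 2 new (k, a)
  "belgallusar" → prefix "bel" already present; 8 new (g, a, l, l, u, s, a, r)
  "belsolingal" → prefix "bel" already present; 8 new (s, o, l, i, n, g, a, l)
  "bellin" → prefix "bel" already present; 3 new (l, i, n)
  "belsardor" → prefix "bels" already present; 5 new (a, r, d, o, r)
  "belbel" → prefix "bel" already present; 3 new (b, e, l)
  "bellinlude" → prefix "bellin" already present; 4 new (l, u, d, e)
  "belne" → prefix "bel" already present; 2 new (n, e)
  "belsarven" → prefix "belsar" already present; 3 new (v, e, n)
  "belfengal" → prefix "bel" already present; 6 new (f, e, n, g, a, l)
  "bel" → prefix "bel" already present; 0 new (none)
Total nodes = 3 + 6 + 4 + 6 + 3 + 2 + 8 + 8 + 3 + 5 + 3 + 4 + 2 + 3 + 6 + 0 = 66

66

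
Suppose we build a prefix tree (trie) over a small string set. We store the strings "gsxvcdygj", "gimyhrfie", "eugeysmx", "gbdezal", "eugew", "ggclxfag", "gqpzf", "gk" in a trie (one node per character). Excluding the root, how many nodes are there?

44

Trace insertions, counting only characters that open a new branch:
  "gsxvcdygj" → 9 new (g, s, x, v, c, d, y, g, j)
  "gimyhrfie" → prefix "g" already present; 8 new (i, m, y, h, r, f, i, e)
  "eugeysmx" → 8 new (e, u, g, e, y, s, m, x)
  "gbdezal" → prefix "g" already present; 6 new (b, d, e, z, a, l)
  "eugew" → prefix "euge" already present; 1 new (w)
  "ggclxfag" → prefix "g" already present; 7 new (g, c, l, x, f, a, g)
  "gqpzf" → prefix "g" already present; 4 new (q, p, z, f)
  "gk" → prefix "g" already present; 1 new (k)
Total nodes = 9 + 8 + 8 + 6 + 1 + 7 + 4 + 1 = 44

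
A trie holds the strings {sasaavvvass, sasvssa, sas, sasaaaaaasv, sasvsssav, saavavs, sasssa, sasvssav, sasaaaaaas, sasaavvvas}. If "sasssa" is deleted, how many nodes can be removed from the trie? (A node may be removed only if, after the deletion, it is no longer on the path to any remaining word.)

Walk "sasssa" from the leaf back toward the root, removing each node that no remaining word uses.
The suffix "ssa" (3 nodes) is used only by "sasssa"; the node for "sas" still has the child "a", so pruning stops there.
Nodes removed: 3

3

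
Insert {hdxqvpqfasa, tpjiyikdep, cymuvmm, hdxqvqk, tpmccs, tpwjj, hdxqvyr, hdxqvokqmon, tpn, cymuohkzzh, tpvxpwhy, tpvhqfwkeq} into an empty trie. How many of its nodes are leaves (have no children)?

12

Leaves are exactly the stored words that no other stored word extends.
Those words: "cymuohkzzh", "cymuvmm", "hdxqvokqmon", "hdxqvpqfasa", "hdxqvqk", "hdxqvyr", "tpjiyikdep", "tpmccs", "tpn", "tpvhqfwkeq", "tpvxpwhy", "tpwjj"
Leaf count: 12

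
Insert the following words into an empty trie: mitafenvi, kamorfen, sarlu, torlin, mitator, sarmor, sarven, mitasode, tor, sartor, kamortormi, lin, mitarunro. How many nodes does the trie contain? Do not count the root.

Insert word by word; a character creates a node only if that edge doesn't already exist:
  "mitafenvi" → 9 new (m, i, t, a, f, e, n, v, i)
  "kamorfen" → 8 new (k, a, m, o, r, f, e, n)
  "sarlu" → 5 new (s, a, r, l, u)
  "torlin" → 6 new (t, o, r, l, i, n)
  "mitator" → prefix "mita" already present; 3 new (t, o, r)
  "sarmor" → prefix "sar" already present; 3 new (m, o, r)
  "sarven" → prefix "sar" already present; 3 new (v, e, n)
  "mitasode" → prefix "mita" already present; 4 new (s, o, d, e)
  "tor" → prefix "tor" already present; 0 new (none)
  "sartor" → prefix "sar" already present; 3 new (t, o, r)
  "kamortormi" → prefix "kamor" already present; 5 new (t, o, r, m, i)
  "lin" → 3 new (l, i, n)
  "mitarunro" → prefix "mita" already present; 5 new (r, u, n, r, o)
Total nodes = 9 + 8 + 5 + 6 + 3 + 3 + 3 + 4 + 0 + 3 + 5 + 3 + 5 = 57

57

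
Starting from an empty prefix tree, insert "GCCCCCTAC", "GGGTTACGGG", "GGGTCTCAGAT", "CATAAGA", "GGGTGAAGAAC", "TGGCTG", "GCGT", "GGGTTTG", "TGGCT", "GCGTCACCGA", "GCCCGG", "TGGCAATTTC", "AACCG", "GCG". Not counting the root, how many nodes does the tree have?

68

For each word, the new-node count is its length minus the longest prefix already in the trie:
  "GCCCCCTAC" → 9 new (G, C, C, C, C, C, T, A, C)
  "GGGTTACGGG" → prefix "G" already present; 9 new (G, G, T, T, A, C, G, G, G)
  "GGGTCTCAGAT" → prefix "GGGT" already present; 7 new (C, T, C, A, G, A, T)
  "CATAAGA" → 7 new (C, A, T, A, A, G, A)
  "GGGTGAAGAAC" → prefix "GGGT" already present; 7 new (G, A, A, G, A, A, C)
  "TGGCTG" → 6 new (T, G, G, C, T, G)
  "GCGT" → prefix "GC" already present; 2 new (G, T)
  "GGGTTTG" → prefix "GGGTT" already present; 2 new (T, G)
  "TGGCT" → prefix "TGGCT" already present; 0 new (none)
  "GCGTCACCGA" → prefix "GCGT" already present; 6 new (C, A, C, C, G, A)
  "GCCCGG" → prefix "GCCC" already present; 2 new (G, G)
  "TGGCAATTTC" → prefix "TGGC" already present; 6 new (A, A, T, T, T, C)
  "AACCG" → 5 new (A, A, C, C, G)
  "GCG" → prefix "GCG" already present; 0 new (none)
Total nodes = 9 + 9 + 7 + 7 + 7 + 6 + 2 + 2 + 0 + 6 + 2 + 6 + 5 + 0 = 68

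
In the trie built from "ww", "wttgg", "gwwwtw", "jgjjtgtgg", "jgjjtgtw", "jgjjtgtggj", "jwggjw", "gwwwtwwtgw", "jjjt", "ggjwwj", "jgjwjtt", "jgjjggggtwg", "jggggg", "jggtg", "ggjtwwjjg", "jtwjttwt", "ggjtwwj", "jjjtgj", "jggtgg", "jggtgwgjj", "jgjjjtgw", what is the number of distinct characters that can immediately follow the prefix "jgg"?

Walk "jgg" from the root, arriving at one node.
Characters that immediately follow "jgg" among the stored strings: {g, t}.
That node has 2 child edges.

2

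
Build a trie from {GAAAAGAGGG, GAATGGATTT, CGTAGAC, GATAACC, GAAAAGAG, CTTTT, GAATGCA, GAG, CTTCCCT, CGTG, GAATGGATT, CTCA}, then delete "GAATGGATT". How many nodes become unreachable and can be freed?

0

Walk "GAATGGATT" from the leaf back toward the root, removing each node that no remaining word uses.
Every node on "GAATGGATT" is still needed (e.g. by "GAATGGATTT"), so nothing is freed.
Nodes removed: 0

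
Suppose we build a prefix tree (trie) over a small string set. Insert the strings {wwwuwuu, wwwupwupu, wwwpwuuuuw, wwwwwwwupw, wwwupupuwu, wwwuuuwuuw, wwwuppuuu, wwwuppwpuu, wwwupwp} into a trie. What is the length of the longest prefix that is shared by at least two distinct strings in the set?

6

Look for the deepest trie node that still has at least two words in its subtree.
e.g. "wwwuppuuu" and "wwwuppwpuu" share the prefix "wwwupp" of length 6; no pair shares a longer one.
Longest shared-prefix length: 6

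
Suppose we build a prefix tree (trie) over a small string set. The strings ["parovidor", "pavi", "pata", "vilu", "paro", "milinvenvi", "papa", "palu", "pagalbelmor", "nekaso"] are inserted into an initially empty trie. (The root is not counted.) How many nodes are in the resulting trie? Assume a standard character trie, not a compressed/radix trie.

46

Count nodes per top-level branch (shared prefixes stored once):
  'm'-branch (milinvenvi): 10 nodes
  'n'-branch (nekaso): 6 nodes
  'p'-branch (pagalbelmor, palu, papa, paro, parovidor, pata, pavi): 26 nodes
  'v'-branch (vilu): 4 nodes
Sum: 46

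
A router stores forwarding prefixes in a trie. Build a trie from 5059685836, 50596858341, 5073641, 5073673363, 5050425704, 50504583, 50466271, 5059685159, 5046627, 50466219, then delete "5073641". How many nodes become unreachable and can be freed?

A node on "5073641"'s path can go only if nothing else ends at it or branches off below it.
The suffix "41" (2 nodes) is used only by "5073641"; the node for "50736" still has the child "7", so pruning stops there.
Nodes removed: 2

2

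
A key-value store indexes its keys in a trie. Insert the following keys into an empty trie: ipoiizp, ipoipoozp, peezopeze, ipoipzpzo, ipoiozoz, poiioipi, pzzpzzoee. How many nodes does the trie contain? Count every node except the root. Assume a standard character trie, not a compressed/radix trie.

For each word, the new-node count is its length minus the longest prefix already in the trie:
  "ipoiizp" → 7 new (i, p, o, i, i, z, p)
  "ipoipoozp" → prefix "ipoi" already present; 5 new (p, o, o, z, p)
  "peezopeze" → 9 new (p, e, e, z, o, p, e, z, e)
  "ipoipzpzo" → prefix "ipoip" already present; 4 new (z, p, z, o)
  "ipoiozoz" → prefix "ipoi" already present; 4 new (o, z, o, z)
  "poiioipi" → prefix "p" already present; 7 new (o, i, i, o, i, p, i)
  "pzzpzzoee" → prefix "p" already present; 8 new (z, z, p, z, z, o, e, e)
Total nodes = 7 + 5 + 9 + 4 + 4 + 7 + 8 = 44

44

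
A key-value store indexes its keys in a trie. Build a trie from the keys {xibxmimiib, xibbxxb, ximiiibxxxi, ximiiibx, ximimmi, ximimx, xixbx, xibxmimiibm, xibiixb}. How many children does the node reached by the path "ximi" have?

2

Walk "ximi" from the root, arriving at one node.
Distinct next characters after "ximi": i, m.
That node has 2 child edges.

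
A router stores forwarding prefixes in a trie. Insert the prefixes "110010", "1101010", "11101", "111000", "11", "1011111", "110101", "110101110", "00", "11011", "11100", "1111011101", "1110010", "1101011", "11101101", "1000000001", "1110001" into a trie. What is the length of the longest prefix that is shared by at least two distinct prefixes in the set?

Equivalently: take the maximum, over all pairs, of their longest common prefix length.
"1101011" and "110101110" agree on "1101011" (7 characters) before diverging; nothing deeper is shared.
Longest shared-prefix length: 7

7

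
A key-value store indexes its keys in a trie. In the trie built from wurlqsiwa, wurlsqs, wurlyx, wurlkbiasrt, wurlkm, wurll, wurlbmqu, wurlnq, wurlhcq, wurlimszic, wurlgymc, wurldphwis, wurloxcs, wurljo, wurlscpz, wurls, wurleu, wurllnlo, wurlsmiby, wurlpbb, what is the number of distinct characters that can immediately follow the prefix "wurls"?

3

The children of the "wurls" node are the distinct next characters among strings starting with "wurls".
Characters that immediately follow "wurls" among the stored strings: {c, m, q}.
That node has 3 child edges.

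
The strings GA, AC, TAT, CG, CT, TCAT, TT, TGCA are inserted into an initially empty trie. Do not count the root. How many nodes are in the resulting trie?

17

For each word, the new-node count is its length minus the longest prefix already in the trie:
  "GA" → 2 new (G, A)
  "AC" → 2 new (A, C)
  "TAT" → 3 new (T, A, T)
  "CG" → 2 new (C, G)
  "CT" → prefix "C" already present; 1 new (T)
  "TCAT" → prefix "T" already present; 3 new (C, A, T)
  "TT" → prefix "T" already present; 1 new (T)
  "TGCA" → prefix "T" already present; 3 new (G, C, A)
Total nodes = 2 + 2 + 3 + 2 + 1 + 3 + 1 + 3 = 17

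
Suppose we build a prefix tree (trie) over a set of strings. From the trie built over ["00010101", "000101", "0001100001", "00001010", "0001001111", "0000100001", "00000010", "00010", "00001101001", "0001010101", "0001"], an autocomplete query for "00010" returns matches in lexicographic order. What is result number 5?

Words with prefix "00010", in lexicographic order: "00010", "0001001111", "000101", "00010101", "0001010101"
Position 5: 0001010101

0001010101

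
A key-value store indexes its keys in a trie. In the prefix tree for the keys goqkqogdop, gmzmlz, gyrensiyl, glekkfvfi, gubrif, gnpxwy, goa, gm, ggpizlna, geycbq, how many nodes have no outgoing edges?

A leaf is a node with no children — equivalently, the end of a word that is not a proper prefix of any other stored word.
Those words: "geycbq", "ggpizlna", "glekkfvfi", "gmzmlz", "gnpxwy", "goa", "goqkqogdop", "gubrif", "gyrensiyl"
Leaf count: 9

9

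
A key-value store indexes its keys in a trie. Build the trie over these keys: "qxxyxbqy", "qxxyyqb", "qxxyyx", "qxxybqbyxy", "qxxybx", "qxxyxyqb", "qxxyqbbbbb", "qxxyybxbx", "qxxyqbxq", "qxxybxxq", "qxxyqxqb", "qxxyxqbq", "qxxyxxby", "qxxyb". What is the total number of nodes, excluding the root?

Count nodes per top-level branch (shared prefixes stored once):
  'q'-branch (qxxyb, qxxybqbyxy, qxxybx, qxxybxxq, qxxyqbbbbb, qxxyqbxq, qxxyqxqb, qxxyxbqy, qxxyxqbq, qxxyxxby, qxxyxyqb, qxxyybxbx, qxxyyqb, qxxyyx): 45 nodes
Sum: 45

45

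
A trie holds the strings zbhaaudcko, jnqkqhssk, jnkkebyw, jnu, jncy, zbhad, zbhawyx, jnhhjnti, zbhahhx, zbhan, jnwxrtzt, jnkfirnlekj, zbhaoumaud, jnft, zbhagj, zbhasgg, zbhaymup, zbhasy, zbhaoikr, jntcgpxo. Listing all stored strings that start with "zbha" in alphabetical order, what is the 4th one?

Filter for "zbha…" and sort: "zbhaaudcko", "zbhad", "zbhagj", "zbhahhx", "zbhan", "zbhaoikr", "zbhaoumaud", "zbhasgg", "zbhasy", "zbhawyx", "zbhaymup"
The 4th is zbhahhx.

zbhahhx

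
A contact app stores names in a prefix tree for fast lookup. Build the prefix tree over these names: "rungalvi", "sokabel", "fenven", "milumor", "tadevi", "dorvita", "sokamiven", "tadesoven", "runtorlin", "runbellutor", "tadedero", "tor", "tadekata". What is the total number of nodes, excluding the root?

Insert word by word; a character creates a node only if that edge doesn't already exist:
  "rungalvi" → 8 new (r, u, n, g, a, l, v, i)
  "sokabel" → 7 new (s, o, k, a, b, e, l)
  "fenven" → 6 new (f, e, n, v, e, n)
  "milumor" → 7 new (m, i, l, u, m, o, r)
  "tadevi" → 6 new (t, a, d, e, v, i)
  "dorvita" → 7 new (d, o, r, v, i, t, a)
  "sokamiven" → prefix "soka" already present; 5 new (m, i, v, e, n)
  "tadesoven" → prefix "tade" already present; 5 new (s, o, v, e, n)
  "runtorlin" → prefix "run" already present; 6 new (t, o, r, l, i, n)
  "runbellutor" → prefix "run" already present; 8 new (b, e, l, l, u, t, o, r)
  "tadedero" → prefix "tade" already present; 4 new (d, e, r, o)
  "tor" → prefix "t" already present; 2 new (o, r)
  "tadekata" → prefix "tade" already present; 4 new (k, a, t, a)
Total nodes = 8 + 7 + 6 + 7 + 6 + 7 + 5 + 5 + 6 + 8 + 4 + 2 + 4 = 75

75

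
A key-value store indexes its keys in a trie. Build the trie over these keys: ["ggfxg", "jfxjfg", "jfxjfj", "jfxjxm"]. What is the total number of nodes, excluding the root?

14

Count nodes per top-level branch (shared prefixes stored once):
  'g'-branch (ggfxg): 5 nodes
  'j'-branch (jfxjfg, jfxjfj, jfxjxm): 9 nodes
Sum: 14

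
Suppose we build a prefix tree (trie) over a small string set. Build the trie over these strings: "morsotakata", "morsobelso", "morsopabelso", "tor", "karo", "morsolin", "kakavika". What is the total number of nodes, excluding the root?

39

Trie structure (* marks end of a word):
(root)
├─ k
│  └─ a
│     ├─ k
│     │  └─ a
│     │     └─ v
│     │        └─ i
│     │           └─ k
│     │              └─ a *
│     └─ r
│        └─ o *
├─ m
│  └─ o
│     └─ r
│        └─ s
│           └─ o
│              ├─ b
│              │  └─ e
│              │     └─ l
│              │        └─ s
│              │           └─ o *
│              ├─ l
│              │  └─ i
│              │     └─ n *
│              ├─ p
│              │  └─ a
│              │     └─ b
│              │        └─ e
│              │           └─ l
│              │              └─ s
│              │                 └─ o *
│              └─ t
│                 └─ a
│                    └─ k
│                       └─ a
│                          └─ t
│                             └─ a *
└─ t
   └─ o
      └─ r *
Counting every labelled node above: 39.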